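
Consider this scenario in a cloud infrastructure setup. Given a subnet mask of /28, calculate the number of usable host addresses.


Given: subnet mask /28
Host bits = 32 - 28 = 4
Total addresses = 2^4 = 16
Usable hosts = 16 - 2 (network + broadcast) = 14

14


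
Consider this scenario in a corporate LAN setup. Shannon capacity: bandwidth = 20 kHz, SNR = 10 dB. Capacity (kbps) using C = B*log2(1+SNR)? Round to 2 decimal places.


Given: B = 20 kHz, SNR = 10 dB
SNR linear = 10^(10/10) = 10
1 + SNR = 11
log2(11) = 3.4594316186
C = 20 * 1000 * 3.4594316186 = 69188.6324 bps
C = 69.188632 kbps -> 69.19 kbps (2 dp)

69.19


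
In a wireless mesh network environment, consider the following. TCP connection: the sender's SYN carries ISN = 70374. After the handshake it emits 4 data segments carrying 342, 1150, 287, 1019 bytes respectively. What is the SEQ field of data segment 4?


The SYN occupies sequence number ISN = 70374, so the first data byte is ISN + 1 = 70375.
SEQ of data segment i = (ISN + 1) + sum of payload sizes of segments 1..i-1.
Segment 1: SEQ = 70375, payload = 342 bytes
Segment 2: SEQ = 70717, payload = 1150 bytes
Segment 3: SEQ = 71867, payload = 287 bytes
Segment 4: SEQ = 72154, payload = 1019 bytes
SEQ of segment 4 = 70375 + 342 + 1150 + 287 = 72154

72154


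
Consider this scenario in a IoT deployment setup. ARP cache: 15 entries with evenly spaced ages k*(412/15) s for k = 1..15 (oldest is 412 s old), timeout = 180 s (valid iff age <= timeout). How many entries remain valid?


Ages are k * 412/15 s for k = 1..15 (spacing = 27.4667 s).
Entry k is valid iff k * 412/15 <= 180 iff k <= 15 * 180 / 412 = 6.5534
n_valid = floor(6.5534) = 6
(n_stale = 15 - 6 = 9)

6


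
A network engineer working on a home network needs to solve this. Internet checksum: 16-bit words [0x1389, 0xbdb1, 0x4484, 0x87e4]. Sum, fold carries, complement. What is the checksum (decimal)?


Given words: [0x1389, 0xbdb1, 0x4484, 0x87e4]
Step 1: Sum all words
Raw sum = 5001 + 48561 + 17540 + 34788 = 105890
Step 2: Fold carry: (40354 + 1) = 40355
One's complement = ~40355 & 0xFFFF = 25180

25180


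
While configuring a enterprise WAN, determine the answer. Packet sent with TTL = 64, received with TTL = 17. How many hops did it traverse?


Given: initial TTL = 64, received TTL = 17
Hops = initial TTL - received TTL
Hops = 64 - 17 = 47

47


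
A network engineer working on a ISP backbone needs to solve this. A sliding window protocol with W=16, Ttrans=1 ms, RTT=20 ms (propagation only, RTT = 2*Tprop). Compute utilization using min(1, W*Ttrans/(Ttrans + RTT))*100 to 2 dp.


Given: W = 16, Ttrans = 1 ms, RTT = 20 ms (= 2 * Tprop, Tprop = 10 ms)
Cycle time = Ttrans + RTT = 1 + 20 = 21 ms (first packet sent until its ACK returns)
W * Ttrans = 16 * 1 = 16 ms of sending per cycle
W * Ttrans / (Ttrans + RTT) = 16 / 21 = 0.761905
U = min(1, 0.761905) = 0.761905
U% = 76.19%

76.19


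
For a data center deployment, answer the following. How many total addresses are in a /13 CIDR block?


Given: CIDR prefix /13
Host bits = 32 - 13 = 19
Total addresses = 2^19 = 524288

524288


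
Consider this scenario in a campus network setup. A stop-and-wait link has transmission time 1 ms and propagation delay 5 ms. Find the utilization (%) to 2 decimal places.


Given: Ttrans = 1 ms, Tprop = 5 ms
RTT = 2 * Tprop = 2 * 5 = 10 ms
U = Ttrans / (Ttrans + RTT)
U = 1 / (1 + 10)
U = 1 / 11 = 0.090909
U% = 9.09%

9.09


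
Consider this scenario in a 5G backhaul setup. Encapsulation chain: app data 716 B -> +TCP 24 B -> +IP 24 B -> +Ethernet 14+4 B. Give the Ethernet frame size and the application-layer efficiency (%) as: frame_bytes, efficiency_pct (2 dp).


TCP segment = 716 + 24 = 740 B
IP packet = 740 + 24 = 764 B
Ethernet frame = 764 + 14 + 4 = 782 B
Efficiency = app / frame = 716 / 782 = 0.915601 = 91.5601% -> 91.56% (2 dp)

782, 91.56


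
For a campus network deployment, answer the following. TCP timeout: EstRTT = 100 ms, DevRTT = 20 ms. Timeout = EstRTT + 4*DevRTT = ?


Given: EstRTT = 100 ms, DevRTT = 20 ms
Timeout = EstRTT + 4 * DevRTT
4 * DevRTT = 4 * 20 = 80
Timeout = 100 + 80 = 180 ms

180


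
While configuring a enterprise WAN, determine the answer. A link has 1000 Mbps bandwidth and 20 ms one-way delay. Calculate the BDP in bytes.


Given: bandwidth = 1000 Mbps, delay = 20 ms
BDP in bits = 1000 * 10^6 * 20 / 1000
BDP in bits = 20000000
BDP in bytes = 20000000 / 8 = 2500000

2500000


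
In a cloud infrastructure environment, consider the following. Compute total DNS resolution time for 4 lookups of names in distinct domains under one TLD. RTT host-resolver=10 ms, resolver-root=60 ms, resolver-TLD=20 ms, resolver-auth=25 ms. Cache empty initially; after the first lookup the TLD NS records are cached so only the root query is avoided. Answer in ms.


Lookup 1 (cold cache): local + root + TLD + auth = 10 + 60 + 20 + 25 = 115 ms
Lookups 2..4 (TLD NS cached -> skip root; new domain -> still ask TLD and auth): local + TLD + auth = 10 + 20 + 25 = 55 ms each
Remaining 3 lookups: 3 * 55 = 165 ms
Total = 115 + 165 = 280 ms

280


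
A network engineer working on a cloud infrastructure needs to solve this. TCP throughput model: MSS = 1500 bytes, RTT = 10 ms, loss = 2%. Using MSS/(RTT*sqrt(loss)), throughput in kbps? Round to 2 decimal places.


Given: MSS = 1500 bytes, RTT = 10 ms, loss = 2%
RTT in seconds = 10 / 1000 = 0.01
Loss rate = 2% = 0.02
sqrt(loss) = sqrt(0.02) = 0.141421356237
Throughput (bytes/s) = 1500 / (0.01 * 0.141421356237) = 1060660.1718
Throughput (kbps) = 1060660.1718 * 8 / 1000 = 8485.281374 -> 8485.28 kbps (2 dp)

8485.28


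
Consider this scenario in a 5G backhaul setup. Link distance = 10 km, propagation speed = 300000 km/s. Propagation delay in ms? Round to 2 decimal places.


Given: distance = 10 km, speed = 300000 km/s
Delay = distance / speed = 10 / 300000 seconds
Delay in ms = 10 * 1000 / 300000
Delay = 0.0333 ms
Rounded to 2 dp = 0.03 ms

0.03


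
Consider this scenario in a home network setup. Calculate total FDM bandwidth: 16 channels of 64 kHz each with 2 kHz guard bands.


Given: 16 channels, 64 kHz each, guard = 2 kHz
Channel bandwidth = 16 * 64 = 1024 kHz
Guard bands = 15 gaps * 2 kHz = 30 kHz
Total = 1024 + 30 = 1054 kHz

1054


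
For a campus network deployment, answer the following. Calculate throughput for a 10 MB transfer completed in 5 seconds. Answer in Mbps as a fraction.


Given: file = 10 MB, time = 5 s
File in Mb = 10 * 8 = 80 Mb
Throughput = 80 / 5 Mbps
Throughput = 16 Mbps

16


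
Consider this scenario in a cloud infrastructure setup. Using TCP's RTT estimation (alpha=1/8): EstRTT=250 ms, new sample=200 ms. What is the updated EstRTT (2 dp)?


Given: EstRTT = 250 ms, SampleRTT = 200 ms, alpha = 1/8
New EstRTT = (1 - alpha) * EstRTT + alpha * SampleRTT
(7/8) * 250 = 218.75
(1/8) * 200 = 25
New EstRTT = 218.75 + 25 = 243.75 ms -> 243.75 ms (2 dp)

243.75


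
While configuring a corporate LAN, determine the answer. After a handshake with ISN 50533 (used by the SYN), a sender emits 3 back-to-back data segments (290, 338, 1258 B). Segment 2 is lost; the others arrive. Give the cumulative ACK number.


SYN uses sequence number 50533; first data byte = ISN + 1 = 50534.
Segment 1: SEQ = 50534, len = 290 B, covers [50534, 50823]
Segment 2: SEQ = 50824, len = 338 B, covers [50824, 51161] [LOST]
Segment 3: SEQ = 51162, len = 1258 B, covers [51162, 52419]
In-order data received: bytes [50534, 50823] (segments 1..1).
Segment 2 missing -> gap begins at byte 50824; later segments buffered out of order.
Cumulative ACK = next expected in-order byte = 50534 + 290 = 50824

50824


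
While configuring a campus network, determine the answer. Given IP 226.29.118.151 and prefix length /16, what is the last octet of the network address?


Given: IP = 226.29.118.151, prefix = /16
Subnet mask = 255.255.0.0
Last octet of IP: 151
Last octet of mask: 0
Network last octet = 151 AND 0 = 0

0


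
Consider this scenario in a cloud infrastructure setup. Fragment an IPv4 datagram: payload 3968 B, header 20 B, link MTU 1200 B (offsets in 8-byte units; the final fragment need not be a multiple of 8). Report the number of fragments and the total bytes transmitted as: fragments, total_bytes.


Max data per non-final fragment = floor((MTU - header)/8)*8 = floor((1200 - 20)/8)*8 = floor(1180/8)*8 = 1176 B
Final fragment needs no 8-byte alignment: it can carry up to MTU - header = 1180 B
Non-final fragments needed = ceil((payload - 1180) / 1176) = ceil(2788/1176) = ceil(2.3707) = 3
Number of fragments = 3 + 1 = 4
Fragment sizes (data): 3 * 1176 B + 440 B (last, 440 <= 1180 OK)
Total bytes sent = payload + n_frags * header = 3968 + 4*20 = 3968 + 80 = 4048 B

4, 4048


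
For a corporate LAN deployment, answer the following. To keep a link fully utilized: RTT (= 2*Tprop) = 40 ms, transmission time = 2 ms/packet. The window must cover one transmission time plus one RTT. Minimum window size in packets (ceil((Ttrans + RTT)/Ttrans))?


Given: Ttrans = 2 ms, RTT = 40 ms (= 2 * Tprop, Tprop = 20 ms)
Time until first ACK returns = Ttrans + RTT = 2 + 40 = 42 ms
Need W * Ttrans >= Ttrans + RTT  ->  W >= (Ttrans + RTT) / Ttrans
(Ttrans + RTT) / Ttrans = 42 / 2 = 21
W_min = ceil(21) = 21

21


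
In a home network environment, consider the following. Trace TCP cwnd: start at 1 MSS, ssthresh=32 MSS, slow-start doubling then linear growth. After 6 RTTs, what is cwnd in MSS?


RTT 0: cwnd = 1 MSS (initial)
RTT 1: cwnd = 2 MSS (slow start, doubled)
RTT 2: cwnd = 4 MSS (slow start, doubled)
RTT 3: cwnd = 8 MSS (slow start, doubled)
RTT 4: cwnd = 16 MSS (slow start, doubled)
RTT 5: cwnd = 32 MSS (slow start, doubled)
RTT 6: cwnd = 33 MSS (congestion avoidance, +1)

33


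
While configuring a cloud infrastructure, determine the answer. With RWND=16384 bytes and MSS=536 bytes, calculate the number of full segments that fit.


Given: RWND = 16384 bytes, MSS = 536 bytes
Full segments = floor(RWND / MSS)
Full segments = floor(16384 / 536)
Full segments = floor(30.5672) = 30

30


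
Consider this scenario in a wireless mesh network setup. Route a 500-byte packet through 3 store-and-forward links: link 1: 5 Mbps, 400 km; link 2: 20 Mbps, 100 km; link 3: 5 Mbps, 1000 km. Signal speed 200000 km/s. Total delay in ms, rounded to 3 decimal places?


Packet = 500 bytes = 4000 bits. Store-and-forward: sum (t_trans + t_prop) per link.
Link 1: t_trans = 4000/(5*10^6) s = 0.8000 ms; t_prop = 400/200000 s = 2.0000 ms; subtotal = 2.8000 ms
Link 2: t_trans = 4000/(20*10^6) s = 0.2000 ms; t_prop = 100/200000 s = 0.5000 ms; subtotal = 0.7000 ms
Link 3: t_trans = 4000/(5*10^6) s = 0.8000 ms; t_prop = 1000/200000 s = 5.0000 ms; subtotal = 5.8000 ms
End-to-end = 2.8000 + 0.7000 + 5.8000 = 9.3000 ms -> 9.300 ms (3 dp)

9.300


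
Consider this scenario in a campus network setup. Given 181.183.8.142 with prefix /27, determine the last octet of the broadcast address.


Given: IP = 181.183.8.142, prefix = /27
Host bits = 32 - 27 = 5
Network last octet = 142 AND mask = 128
Host part size = 2^5 - 1 = 31
Broadcast last octet = 128 OR 31 = 159

159


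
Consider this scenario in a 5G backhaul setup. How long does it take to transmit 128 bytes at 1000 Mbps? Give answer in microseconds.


Given: packet = 128 bytes, bandwidth = 1000 Mbps
Packet in bits = 128 * 8 = 1024 bits
Bandwidth = 1000 * 10^6 = 1000000000 bps
Time = 1024 / 1000000000 seconds
Time in us = 1024 * 10^6 / 1000000000 = 1.024

1.024


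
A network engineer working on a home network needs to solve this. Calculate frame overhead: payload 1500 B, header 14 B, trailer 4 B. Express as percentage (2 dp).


Given: payload = 1500 B, header = 14 B, trailer = 4 B
Overhead bytes = header + trailer = 14 + 4 = 18
Total frame = payload + overhead = 1500 + 18 = 1518
Overhead % = 18 / 1518 * 100 = 1.1858% -> 1.19% (2 dp)

1.19


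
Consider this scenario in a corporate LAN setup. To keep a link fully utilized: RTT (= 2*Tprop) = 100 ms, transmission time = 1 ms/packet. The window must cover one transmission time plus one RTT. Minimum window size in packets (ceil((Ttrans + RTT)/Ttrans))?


Given: Ttrans = 1 ms, RTT = 100 ms (= 2 * Tprop, Tprop = 50 ms)
Time until first ACK returns = Ttrans + RTT = 1 + 100 = 101 ms
Need W * Ttrans >= Ttrans + RTT  ->  W >= (Ttrans + RTT) / Ttrans
(Ttrans + RTT) / Ttrans = 101 / 1 = 101
W_min = ceil(101) = 101

101


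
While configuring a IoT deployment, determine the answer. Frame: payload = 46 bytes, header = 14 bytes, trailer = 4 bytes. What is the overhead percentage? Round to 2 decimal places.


Given: payload = 46 B, header = 14 B, trailer = 4 B
Overhead bytes = header + trailer = 14 + 4 = 18
Total frame = payload + overhead = 46 + 18 = 64
Overhead % = 18 / 64 * 100 = 28.1250% -> 28.13% (2 dp)

28.13


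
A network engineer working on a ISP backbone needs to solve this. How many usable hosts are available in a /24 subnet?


Given: subnet mask /24
Host bits = 32 - 24 = 8
Total addresses = 2^8 = 256
Usable hosts = 256 - 2 (network + broadcast) = 254

254


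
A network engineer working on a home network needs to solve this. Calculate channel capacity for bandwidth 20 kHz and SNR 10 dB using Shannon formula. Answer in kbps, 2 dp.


Given: B = 20 kHz, SNR = 10 dB
SNR linear = 10^(10/10) = 10
1 + SNR = 11
log2(11) = 3.4594316186
C = 20 * 1000 * 3.4594316186 = 69188.6324 bps
C = 69.188632 kbps -> 69.19 kbps (2 dp)

69.19


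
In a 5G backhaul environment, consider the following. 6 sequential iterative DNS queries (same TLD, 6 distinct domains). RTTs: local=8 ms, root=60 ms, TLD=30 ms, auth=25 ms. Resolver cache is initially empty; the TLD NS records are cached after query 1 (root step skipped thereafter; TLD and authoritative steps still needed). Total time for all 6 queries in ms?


Lookup 1 (cold cache): local + root + TLD + auth = 8 + 60 + 30 + 25 = 123 ms
Lookups 2..6 (TLD NS cached -> skip root; new domain -> still ask TLD and auth): local + TLD + auth = 8 + 30 + 25 = 63 ms each
Remaining 5 lookups: 5 * 63 = 315 ms
Total = 123 + 315 = 438 ms

438


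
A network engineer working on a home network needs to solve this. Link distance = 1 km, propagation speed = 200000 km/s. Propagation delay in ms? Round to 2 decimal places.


Given: distance = 1 km, speed = 200000 km/s
Delay = distance / speed = 1 / 200000 seconds
Delay in ms = 1 * 1000 / 200000
Delay = 0.0050 ms
Rounded to 2 dp = 0.01 ms

0.01


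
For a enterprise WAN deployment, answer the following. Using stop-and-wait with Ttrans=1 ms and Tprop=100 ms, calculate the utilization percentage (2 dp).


Given: Ttrans = 1 ms, Tprop = 100 ms
RTT = 2 * Tprop = 2 * 100 = 200 ms
U = Ttrans / (Ttrans + RTT)
U = 1 / (1 + 200)
U = 1 / 201 = 0.004975
U% = 0.50%

0.50


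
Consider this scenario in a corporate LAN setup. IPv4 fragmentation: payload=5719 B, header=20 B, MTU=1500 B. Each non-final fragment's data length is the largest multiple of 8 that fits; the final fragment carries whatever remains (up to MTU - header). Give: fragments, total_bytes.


Max data per non-final fragment = floor((MTU - header)/8)*8 = floor((1500 - 20)/8)*8 = floor(1480/8)*8 = 1480 B
Final fragment needs no 8-byte alignment: it can carry up to MTU - header = 1480 B
Non-final fragments needed = ceil((payload - 1480) / 1480) = ceil(4239/1480) = ceil(2.8642) = 3
Number of fragments = 3 + 1 = 4
Fragment sizes (data): 3 * 1480 B + 1279 B (last, 1279 <= 1480 OK)
Total bytes sent = payload + n_frags * header = 5719 + 4*20 = 5719 + 80 = 5799 B

4, 5799


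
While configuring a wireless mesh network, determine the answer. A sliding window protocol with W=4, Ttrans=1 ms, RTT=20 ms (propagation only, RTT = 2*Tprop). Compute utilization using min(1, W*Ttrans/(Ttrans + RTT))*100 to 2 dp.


Given: W = 4, Ttrans = 1 ms, RTT = 20 ms (= 2 * Tprop, Tprop = 10 ms)
Cycle time = Ttrans + RTT = 1 + 20 = 21 ms (first packet sent until its ACK returns)
W * Ttrans = 4 * 1 = 4 ms of sending per cycle
W * Ttrans / (Ttrans + RTT) = 4 / 21 = 0.190476
U = min(1, 0.190476) = 0.190476
U% = 19.05%

19.05


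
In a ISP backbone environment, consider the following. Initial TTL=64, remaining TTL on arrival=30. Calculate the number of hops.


Given: initial TTL = 64, received TTL = 30
Hops = initial TTL - received TTL
Hops = 64 - 30 = 34

34


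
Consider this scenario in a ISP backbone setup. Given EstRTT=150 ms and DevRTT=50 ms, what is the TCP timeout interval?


Given: EstRTT = 150 ms, DevRTT = 50 ms
Timeout = EstRTT + 4 * DevRTT
4 * DevRTT = 4 * 50 = 200
Timeout = 150 + 200 = 350 ms

350


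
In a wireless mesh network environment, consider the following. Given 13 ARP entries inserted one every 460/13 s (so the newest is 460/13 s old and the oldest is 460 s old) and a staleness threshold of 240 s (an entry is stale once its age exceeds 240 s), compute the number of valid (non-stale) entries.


Ages are k * 460/13 s for k = 1..13 (spacing = 35.3846 s).
Entry k is valid iff k * 460/13 <= 240 iff k <= 13 * 240 / 460 = 6.7826
n_valid = floor(6.7826) = 6
(n_stale = 13 - 6 = 7)

6


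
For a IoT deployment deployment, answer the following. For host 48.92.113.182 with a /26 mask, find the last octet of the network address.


Given: IP = 48.92.113.182, prefix = /26
Subnet mask = 255.255.255.192
Last octet of IP: 182
Last octet of mask: 192
Network last octet = 182 AND 192 = 128

128


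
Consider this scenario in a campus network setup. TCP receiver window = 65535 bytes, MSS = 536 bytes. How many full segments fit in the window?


Given: RWND = 65535 bytes, MSS = 536 bytes
Full segments = floor(RWND / MSS)
Full segments = floor(65535 / 536)
Full segments = floor(122.2668) = 122

122


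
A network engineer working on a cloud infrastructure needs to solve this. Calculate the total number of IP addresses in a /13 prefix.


Given: CIDR prefix /13
Host bits = 32 - 13 = 19
Total addresses = 2^19 = 524288

524288


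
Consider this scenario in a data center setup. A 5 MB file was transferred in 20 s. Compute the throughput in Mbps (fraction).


Given: file = 5 MB, time = 20 s
File in Mb = 5 * 8 = 40 Mb
Throughput = 40 / 20 Mbps
Throughput = 2 Mbps

2


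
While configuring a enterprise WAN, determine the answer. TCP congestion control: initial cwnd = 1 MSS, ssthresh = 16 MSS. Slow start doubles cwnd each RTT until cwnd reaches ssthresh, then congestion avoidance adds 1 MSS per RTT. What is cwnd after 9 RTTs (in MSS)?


RTT 0: cwnd = 1 MSS (initial)
RTT 1: cwnd = 2 MSS (slow start, doubled)
RTT 2: cwnd = 4 MSS (slow start, doubled)
RTT 3: cwnd = 8 MSS (slow start, doubled)
RTT 4: cwnd = 16 MSS (slow start, doubled)
RTT 5: cwnd = 17 MSS (congestion avoidance, +1)
RTT 6: cwnd = 18 MSS (congestion avoidance, +1)
RTT 7: cwnd = 19 MSS (congestion avoidance, +1)
RTT 8: cwnd = 20 MSS (congestion avoidance, +1)
RTT 9: cwnd = 21 MSS (congestion avoidance, +1)

21


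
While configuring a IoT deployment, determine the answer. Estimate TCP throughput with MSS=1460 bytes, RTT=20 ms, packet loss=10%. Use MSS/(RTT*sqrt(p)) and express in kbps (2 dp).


Given: MSS = 1460 bytes, RTT = 20 ms, loss = 10%
RTT in seconds = 20 / 1000 = 0.02
Loss rate = 10% = 0.1
sqrt(loss) = sqrt(0.1) = 0.316227766017
Throughput (bytes/s) = 1460 / (0.02 * 0.316227766017) = 230846.2692
Throughput (kbps) = 230846.2692 * 8 / 1000 = 1846.770154 -> 1846.77 kbps (2 dp)

1846.77


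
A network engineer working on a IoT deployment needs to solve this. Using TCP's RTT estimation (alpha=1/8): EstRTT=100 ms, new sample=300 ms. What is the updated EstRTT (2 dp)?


Given: EstRTT = 100 ms, SampleRTT = 300 ms, alpha = 1/8
New EstRTT = (1 - alpha) * EstRTT + alpha * SampleRTT
(7/8) * 100 = 87.5
(1/8) * 300 = 37.5
New EstRTT = 87.5 + 37.5 = 125 ms -> 125.00 ms (2 dp)

125.00


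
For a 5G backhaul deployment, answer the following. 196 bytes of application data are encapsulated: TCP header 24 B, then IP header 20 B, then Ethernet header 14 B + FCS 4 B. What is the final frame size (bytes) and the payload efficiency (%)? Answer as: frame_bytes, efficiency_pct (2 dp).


TCP segment = 196 + 24 = 220 B
IP packet = 220 + 20 = 240 B
Ethernet frame = 240 + 14 + 4 = 258 B
Efficiency = app / frame = 196 / 258 = 0.759690 = 75.9690% -> 75.97% (2 dp)

258, 75.97


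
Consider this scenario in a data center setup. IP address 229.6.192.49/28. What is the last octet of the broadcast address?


Given: IP = 229.6.192.49, prefix = /28
Host bits = 32 - 28 = 4
Network last octet = 49 AND mask = 48
Host part size = 2^4 - 1 = 15
Broadcast last octet = 48 OR 15 = 63

63


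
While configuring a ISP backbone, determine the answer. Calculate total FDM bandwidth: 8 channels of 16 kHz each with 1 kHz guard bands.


Given: 8 channels, 16 kHz each, guard = 1 kHz
Channel bandwidth = 8 * 16 = 128 kHz
Guard bands = 7 gaps * 1 kHz = 7 kHz
Total = 128 + 7 = 135 kHz

135


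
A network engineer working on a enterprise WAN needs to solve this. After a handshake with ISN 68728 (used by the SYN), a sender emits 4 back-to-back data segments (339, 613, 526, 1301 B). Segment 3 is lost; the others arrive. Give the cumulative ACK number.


SYN uses sequence number 68728; first data byte = ISN + 1 = 68729.
Segment 1: SEQ = 68729, len = 339 B, covers [68729, 69067]
Segment 2: SEQ = 69068, len = 613 B, covers [69068, 69680]
Segment 3: SEQ = 69681, len = 526 B, covers [69681, 70206] [LOST]
Segment 4: SEQ = 70207, len = 1301 B, covers [70207, 71507]
In-order data received: bytes [68729, 69680] (segments 1..2).
Segment 3 missing -> gap begins at byte 69681; later segments buffered out of order.
Cumulative ACK = next expected in-order byte = 68729 + 339 + 613 = 69681

69681


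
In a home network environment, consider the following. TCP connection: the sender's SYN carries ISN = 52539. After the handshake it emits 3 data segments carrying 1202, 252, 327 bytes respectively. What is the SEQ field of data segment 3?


The SYN occupies sequence number ISN = 52539, so the first data byte is ISN + 1 = 52540.
SEQ of data segment i = (ISN + 1) + sum of payload sizes of segments 1..i-1.
Segment 1: SEQ = 52540, payload = 1202 bytes
Segment 2: SEQ = 53742, payload = 252 bytes
Segment 3: SEQ = 53994, payload = 327 bytes
SEQ of segment 3 = 52540 + 1202 + 252 = 53994

53994


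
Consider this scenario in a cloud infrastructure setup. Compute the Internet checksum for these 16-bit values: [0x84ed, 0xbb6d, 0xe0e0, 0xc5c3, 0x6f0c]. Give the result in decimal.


Given words: [0x84ed, 0xbb6d, 0xe0e0, 0xc5c3, 0x6f0c]
Step 1: Sum all words
Raw sum = 34029 + 47981 + 57568 + 50627 + 28428 = 218633
Step 2: Fold carry: (22025 + 3) = 22028
One's complement = ~22028 & 0xFFFF = 43507

43507


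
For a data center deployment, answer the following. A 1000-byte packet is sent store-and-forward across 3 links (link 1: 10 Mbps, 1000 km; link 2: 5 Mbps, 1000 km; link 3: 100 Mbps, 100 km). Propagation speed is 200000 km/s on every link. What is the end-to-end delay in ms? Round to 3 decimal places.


Packet = 1000 bytes = 8000 bits. Store-and-forward: sum (t_trans + t_prop) per link.
Link 1: t_trans = 8000/(10*10^6) s = 0.8000 ms; t_prop = 1000/200000 s = 5.0000 ms; subtotal = 5.8000 ms
Link 2: t_trans = 8000/(5*10^6) s = 1.6000 ms; t_prop = 1000/200000 s = 5.0000 ms; subtotal = 6.6000 ms
Link 3: t_trans = 8000/(100*10^6) s = 0.0800 ms; t_prop = 100/200000 s = 0.5000 ms; subtotal = 0.5800 ms
End-to-end = 5.8000 + 6.6000 + 0.5800 = 12.9800 ms -> 12.980 ms (3 dp)

12.980


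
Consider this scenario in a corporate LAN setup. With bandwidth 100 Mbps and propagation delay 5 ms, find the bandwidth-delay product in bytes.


Given: bandwidth = 100 Mbps, delay = 5 ms
BDP in bits = 100 * 10^6 * 5 / 1000
BDP in bits = 500000
BDP in bytes = 500000 / 8 = 62500

62500


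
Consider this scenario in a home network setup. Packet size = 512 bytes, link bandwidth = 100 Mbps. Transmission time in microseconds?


Given: packet = 512 bytes, bandwidth = 100 Mbps
Packet in bits = 512 * 8 = 4096 bits
Bandwidth = 100 * 10^6 = 100000000 bps
Time = 4096 / 100000000 seconds
Time in us = 4096 * 10^6 / 100000000 = 40.96

40.96


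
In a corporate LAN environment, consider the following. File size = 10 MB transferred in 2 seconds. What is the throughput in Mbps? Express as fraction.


Given: file = 10 MB, time = 2 s
File in Mb = 10 * 8 = 80 Mb
Throughput = 80 / 2 Mbps
Throughput = 40 Mbps

40


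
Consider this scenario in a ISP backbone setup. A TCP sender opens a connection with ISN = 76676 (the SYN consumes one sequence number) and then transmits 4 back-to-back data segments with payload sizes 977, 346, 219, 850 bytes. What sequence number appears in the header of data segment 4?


The SYN occupies sequence number ISN = 76676, so the first data byte is ISN + 1 = 76677.
SEQ of data segment i = (ISN + 1) + sum of payload sizes of segments 1..i-1.
Segment 1: SEQ = 76677, payload = 977 bytes
Segment 2: SEQ = 77654, payload = 346 bytes
Segment 3: SEQ = 78000, payload = 219 bytes
Segment 4: SEQ = 78219, payload = 850 bytes
SEQ of segment 4 = 76677 + 977 + 346 + 219 = 78219

78219


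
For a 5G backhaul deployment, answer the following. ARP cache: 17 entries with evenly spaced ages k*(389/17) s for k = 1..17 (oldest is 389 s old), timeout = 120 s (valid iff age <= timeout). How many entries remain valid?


Ages are k * 389/17 s for k = 1..17 (spacing = 22.8824 s).
Entry k is valid iff k * 389/17 <= 120 iff k <= 17 * 120 / 389 = 5.2442
n_valid = floor(5.2442) = 5
(n_stale = 17 - 5 = 12)

5


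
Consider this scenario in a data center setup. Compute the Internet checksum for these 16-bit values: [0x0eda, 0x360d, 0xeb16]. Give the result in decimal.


Given words: [0x0eda, 0x360d, 0xeb16]
Step 1: Sum all words
Raw sum = 3802 + 13837 + 60182 = 77821
Step 2: Fold carry: (12285 + 1) = 12286
One's complement = ~12286 & 0xFFFF = 53249

53249


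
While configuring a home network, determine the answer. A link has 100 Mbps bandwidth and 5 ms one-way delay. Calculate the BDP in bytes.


Given: bandwidth = 100 Mbps, delay = 5 ms
BDP in bits = 100 * 10^6 * 5 / 1000
BDP in bits = 500000
BDP in bytes = 500000 / 8 = 62500

62500


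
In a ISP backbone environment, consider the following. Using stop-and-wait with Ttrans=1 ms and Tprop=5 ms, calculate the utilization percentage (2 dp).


Given: Ttrans = 1 ms, Tprop = 5 ms
RTT = 2 * Tprop = 2 * 5 = 10 ms
U = Ttrans / (Ttrans + RTT)
U = 1 / (1 + 10)
U = 1 / 11 = 0.090909
U% = 9.09%

9.09


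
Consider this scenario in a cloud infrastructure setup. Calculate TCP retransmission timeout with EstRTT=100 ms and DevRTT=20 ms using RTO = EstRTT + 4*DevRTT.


Given: EstRTT = 100 ms, DevRTT = 20 ms
Timeout = EstRTT + 4 * DevRTT
4 * DevRTT = 4 * 20 = 80
Timeout = 100 + 80 = 180 ms

180


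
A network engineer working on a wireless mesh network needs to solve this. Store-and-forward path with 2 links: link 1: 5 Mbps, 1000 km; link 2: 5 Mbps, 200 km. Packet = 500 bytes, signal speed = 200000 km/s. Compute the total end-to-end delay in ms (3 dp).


Packet = 500 bytes = 4000 bits. Store-and-forward: sum (t_trans + t_prop) per link.
Link 1: t_trans = 4000/(5*10^6) s = 0.8000 ms; t_prop = 1000/200000 s = 5.0000 ms; subtotal = 5.8000 ms
Link 2: t_trans = 4000/(5*10^6) s = 0.8000 ms; t_prop = 200/200000 s = 1.0000 ms; subtotal = 1.8000 ms
End-to-end = 5.8000 + 1.8000 = 7.6000 ms -> 7.600 ms (3 dp)

7.600


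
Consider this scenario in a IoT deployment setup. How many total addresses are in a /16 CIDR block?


Given: CIDR prefix /16
Host bits = 32 - 16 = 16
Total addresses = 2^16 = 65536

65536


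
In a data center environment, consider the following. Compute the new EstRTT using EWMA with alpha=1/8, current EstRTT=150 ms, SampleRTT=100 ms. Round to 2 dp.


Given: EstRTT = 150 ms, SampleRTT = 100 ms, alpha = 1/8
New EstRTT = (1 - alpha) * EstRTT + alpha * SampleRTT
(7/8) * 150 = 131.25
(1/8) * 100 = 12.5
New EstRTT = 131.25 + 12.5 = 143.75 ms -> 143.75 ms (2 dp)

143.75


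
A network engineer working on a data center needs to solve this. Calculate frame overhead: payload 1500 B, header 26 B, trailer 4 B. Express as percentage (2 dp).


Given: payload = 1500 B, header = 26 B, trailer = 4 B
Overhead bytes = header + trailer = 26 + 4 = 30
Total frame = payload + overhead = 1500 + 30 = 1530
Overhead % = 30 / 1530 * 100 = 1.9608% -> 1.96% (2 dp)

1.96


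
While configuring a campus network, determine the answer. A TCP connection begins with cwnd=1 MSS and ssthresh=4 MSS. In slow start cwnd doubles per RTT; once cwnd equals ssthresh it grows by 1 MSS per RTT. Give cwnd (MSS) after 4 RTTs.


RTT 0: cwnd = 1 MSS (initial)
RTT 1: cwnd = 2 MSS (slow start, doubled)
RTT 2: cwnd = 4 MSS (slow start, doubled)
RTT 3: cwnd = 5 MSS (congestion avoidance, +1)
RTT 4: cwnd = 6 MSS (congestion avoidance, +1)

6


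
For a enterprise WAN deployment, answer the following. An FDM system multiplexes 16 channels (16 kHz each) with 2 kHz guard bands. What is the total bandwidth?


Given: 16 channels, 16 kHz each, guard = 2 kHz
Channel bandwidth = 16 * 16 = 256 kHz
Guard bands = 15 gaps * 2 kHz = 30 kHz
Total = 256 + 30 = 286 kHz

286


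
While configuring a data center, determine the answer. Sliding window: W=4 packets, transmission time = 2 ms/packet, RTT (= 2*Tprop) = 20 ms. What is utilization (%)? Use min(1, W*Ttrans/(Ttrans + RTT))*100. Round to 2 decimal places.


Given: W = 4, Ttrans = 2 ms, RTT = 20 ms (= 2 * Tprop, Tprop = 10 ms)
Cycle time = Ttrans + RTT = 2 + 20 = 22 ms (first packet sent until its ACK returns)
W * Ttrans = 4 * 2 = 8 ms of sending per cycle
W * Ttrans / (Ttrans + RTT) = 8 / 22 = 0.363636
U = min(1, 0.363636) = 0.363636
U% = 36.36%

36.36


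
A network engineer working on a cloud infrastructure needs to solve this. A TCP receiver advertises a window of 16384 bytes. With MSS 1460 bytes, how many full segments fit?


Given: RWND = 16384 bytes, MSS = 1460 bytes
Full segments = floor(RWND / MSS)
Full segments = floor(16384 / 1460)
Full segments = floor(11.2219) = 11

11


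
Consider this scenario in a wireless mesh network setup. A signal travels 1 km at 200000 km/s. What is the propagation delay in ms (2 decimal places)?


Given: distance = 1 km, speed = 200000 km/s
Delay = distance / speed = 1 / 200000 seconds
Delay in ms = 1 * 1000 / 200000
Delay = 0.0050 ms
Rounded to 2 dp = 0.01 ms

0.01


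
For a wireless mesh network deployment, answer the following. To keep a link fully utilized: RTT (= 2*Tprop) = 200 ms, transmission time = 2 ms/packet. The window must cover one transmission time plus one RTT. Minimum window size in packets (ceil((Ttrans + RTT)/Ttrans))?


Given: Ttrans = 2 ms, RTT = 200 ms (= 2 * Tprop, Tprop = 100 ms)
Time until first ACK returns = Ttrans + RTT = 2 + 200 = 202 ms
Need W * Ttrans >= Ttrans + RTT  ->  W >= (Ttrans + RTT) / Ttrans
(Ttrans + RTT) / Ttrans = 202 / 2 = 101
W_min = ceil(101) = 101

101


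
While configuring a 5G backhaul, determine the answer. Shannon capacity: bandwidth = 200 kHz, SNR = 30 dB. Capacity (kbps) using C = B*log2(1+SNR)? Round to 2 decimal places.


Given: B = 200 kHz, SNR = 30 dB
SNR linear = 10^(30/10) = 1000
1 + SNR = 1001
log2(1001) = 9.9672262588
C = 200 * 1000 * 9.9672262588 = 1993445.2518 bps
C = 1993.445252 kbps -> 1993.45 kbps (2 dp)

1993.45


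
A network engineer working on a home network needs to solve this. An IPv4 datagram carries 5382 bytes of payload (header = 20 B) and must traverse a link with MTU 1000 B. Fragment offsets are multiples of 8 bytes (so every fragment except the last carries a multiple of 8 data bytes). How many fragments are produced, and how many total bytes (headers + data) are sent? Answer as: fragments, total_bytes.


Max data per non-final fragment = floor((MTU - header)/8)*8 = floor((1000 - 20)/8)*8 = floor(980/8)*8 = 976 B
Final fragment needs no 8-byte alignment: it can carry up to MTU - header = 980 B
Non-final fragments needed = ceil((payload - 980) / 976) = ceil(4402/976) = ceil(4.5102) = 5
Number of fragments = 5 + 1 = 6
Fragment sizes (data): 5 * 976 B + 502 B (last, 502 <= 980 OK)
Total bytes sent = payload + n_frags * header = 5382 + 6*20 = 5382 + 120 = 5502 B

6, 5502


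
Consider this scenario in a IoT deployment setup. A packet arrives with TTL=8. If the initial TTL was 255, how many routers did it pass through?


Given: initial TTL = 255, received TTL = 8
Hops = initial TTL - received TTL
Hops = 255 - 8 = 247

247


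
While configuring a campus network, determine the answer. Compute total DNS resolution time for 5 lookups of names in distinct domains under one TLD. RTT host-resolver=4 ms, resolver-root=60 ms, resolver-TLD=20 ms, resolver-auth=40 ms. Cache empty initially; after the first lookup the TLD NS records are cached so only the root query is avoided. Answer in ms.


Lookup 1 (cold cache): local + root + TLD + auth = 4 + 60 + 20 + 40 = 124 ms
Lookups 2..5 (TLD NS cached -> skip root; new domain -> still ask TLD and auth): local + TLD + auth = 4 + 20 + 40 = 64 ms each
Remaining 4 lookups: 4 * 64 = 256 ms
Total = 124 + 256 = 380 ms

380


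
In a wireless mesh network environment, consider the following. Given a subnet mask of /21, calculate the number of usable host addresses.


Given: subnet mask /21
Host bits = 32 - 21 = 11
Total addresses = 2^11 = 2048
Usable hosts = 2048 - 2 (network + broadcast) = 2046

2046


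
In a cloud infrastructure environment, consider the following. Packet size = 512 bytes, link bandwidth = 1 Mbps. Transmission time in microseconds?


Given: packet = 512 bytes, bandwidth = 1 Mbps
Packet in bits = 512 * 8 = 4096 bits
Bandwidth = 1 * 10^6 = 1000000 bps
Time = 4096 / 1000000 seconds
Time in us = 4096 * 10^6 / 1000000 = 4096

4096


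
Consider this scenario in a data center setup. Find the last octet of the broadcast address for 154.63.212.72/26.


Given: IP = 154.63.212.72, prefix = /26
Host bits = 32 - 26 = 6
Network last octet = 72 AND mask = 64
Host part size = 2^6 - 1 = 63
Broadcast last octet = 64 OR 63 = 127

127


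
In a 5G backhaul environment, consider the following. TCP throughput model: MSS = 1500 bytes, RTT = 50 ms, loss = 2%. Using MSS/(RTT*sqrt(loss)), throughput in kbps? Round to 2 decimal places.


Given: MSS = 1500 bytes, RTT = 50 ms, loss = 2%
RTT in seconds = 50 / 1000 = 0.05
Loss rate = 2% = 0.02
sqrt(loss) = sqrt(0.02) = 0.141421356237
Throughput (bytes/s) = 1500 / (0.05 * 0.141421356237) = 212132.0344
Throughput (kbps) = 212132.0344 * 8 / 1000 = 1697.056275 -> 1697.06 kbps (2 dp)

1697.06


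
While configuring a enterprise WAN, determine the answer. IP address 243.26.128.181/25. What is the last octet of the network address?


Given: IP = 243.26.128.181, prefix = /25
Subnet mask = 255.255.255.128
Last octet of IP: 181
Last octet of mask: 128
Network last octet = 181 AND 128 = 128

128


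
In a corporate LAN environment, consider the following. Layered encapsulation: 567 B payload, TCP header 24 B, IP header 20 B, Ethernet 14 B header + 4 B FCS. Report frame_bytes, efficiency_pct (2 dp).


TCP segment = 567 + 24 = 591 B
IP packet = 591 + 20 = 611 B
Ethernet frame = 611 + 14 + 4 = 629 B
Efficiency = app / frame = 567 / 629 = 0.901431 = 90.1431% -> 90.14% (2 dp)

629, 90.14


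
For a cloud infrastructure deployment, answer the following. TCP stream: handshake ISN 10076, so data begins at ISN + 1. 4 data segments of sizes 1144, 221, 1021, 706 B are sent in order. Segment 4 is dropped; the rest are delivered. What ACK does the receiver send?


SYN uses sequence number 10076; first data byte = ISN + 1 = 10077.
Segment 1: SEQ = 10077, len = 1144 B, covers [10077, 11220]
Segment 2: SEQ = 11221, len = 221 B, covers [11221, 11441]
Segment 3: SEQ = 11442, len = 1021 B, covers [11442, 12462]
Segment 4: SEQ = 12463, len = 706 B, covers [12463, 13168] [LOST]
In-order data received: bytes [10077, 12462] (segments 1..3).
Segment 4 missing -> gap begins at byte 12463.
Cumulative ACK = next expected in-order byte = 10077 + 1144 + 221 + 1021 = 12463

12463


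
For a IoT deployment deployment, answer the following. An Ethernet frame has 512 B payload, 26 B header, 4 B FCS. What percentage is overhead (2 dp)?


Given: payload = 512 B, header = 26 B, trailer = 4 B
Overhead bytes = header + trailer = 26 + 4 = 30
Total frame = payload + overhead = 512 + 30 = 542
Overhead % = 30 / 542 * 100 = 5.5351% -> 5.54% (2 dp)

5.54


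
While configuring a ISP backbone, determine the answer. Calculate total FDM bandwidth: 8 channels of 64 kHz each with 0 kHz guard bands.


Given: 8 channels, 64 kHz each, guard = 0 kHz
Channel bandwidth = 8 * 64 = 512 kHz
Guard bands = 7 gaps * 0 kHz = 0 kHz
Total = 512 + 0 = 512 kHz

512


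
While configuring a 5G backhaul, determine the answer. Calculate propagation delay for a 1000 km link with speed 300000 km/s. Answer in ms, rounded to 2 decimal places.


Given: distance = 1000 km, speed = 300000 km/s
Delay = distance / speed = 1000 / 300000 seconds
Delay in ms = 1000 * 1000 / 300000
Delay = 3.3333 ms
Rounded to 2 dp = 3.33 ms

3.33


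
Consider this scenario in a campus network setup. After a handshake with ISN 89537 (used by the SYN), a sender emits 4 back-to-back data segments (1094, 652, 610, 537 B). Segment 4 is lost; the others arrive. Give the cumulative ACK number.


SYN uses sequence number 89537; first data byte = ISN + 1 = 89538.
Segment 1: SEQ = 89538, len = 1094 B, covers [89538, 90631]
Segment 2: SEQ = 90632, len = 652 B, covers [90632, 91283]
Segment 3: SEQ = 91284, len = 610 B, covers [91284, 91893]
Segment 4: SEQ = 91894, len = 537 B, covers [91894, 92430] [LOST]
In-order data received: bytes [89538, 91893] (segments 1..3).
Segment 4 missing -> gap begins at byte 91894.
Cumulative ACK = next expected in-order byte = 89538 + 1094 + 652 + 610 = 91894

91894


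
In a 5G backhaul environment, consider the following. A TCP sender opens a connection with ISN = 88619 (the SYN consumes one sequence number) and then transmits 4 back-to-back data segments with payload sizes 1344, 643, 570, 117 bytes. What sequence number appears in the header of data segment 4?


The SYN occupies sequence number ISN = 88619, so the first data byte is ISN + 1 = 88620.
SEQ of data segment i = (ISN + 1) + sum of payload sizes of segments 1..i-1.
Segment 1: SEQ = 88620, payload = 1344 bytes
Segment 2: SEQ = 89964, payload = 643 bytes
Segment 3: SEQ = 90607, payload = 570 bytes
Segment 4: SEQ = 91177, payload = 117 bytes
SEQ of segment 4 = 88620 + 1344 + 643 + 570 = 91177

91177


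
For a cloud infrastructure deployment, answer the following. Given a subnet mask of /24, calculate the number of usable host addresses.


Given: subnet mask /24
Host bits = 32 - 24 = 8
Total addresses = 2^8 = 256
Usable hosts = 256 - 2 (network + broadcast) = 254

254


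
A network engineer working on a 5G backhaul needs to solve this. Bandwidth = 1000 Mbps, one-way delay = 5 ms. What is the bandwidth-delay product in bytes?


Given: bandwidth = 1000 Mbps, delay = 5 ms
BDP in bits = 1000 * 10^6 * 5 / 1000
BDP in bits = 5000000
BDP in bytes = 5000000 / 8 = 625000

625000


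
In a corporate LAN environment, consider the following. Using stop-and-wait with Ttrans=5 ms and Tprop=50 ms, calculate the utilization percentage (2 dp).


Given: Ttrans = 5 ms, Tprop = 50 ms
RTT = 2 * Tprop = 2 * 50 = 100 ms
U = Ttrans / (Ttrans + RTT)
U = 5 / (5 + 100)
U = 5 / 105 = 0.047619
U% = 4.76%

4.76


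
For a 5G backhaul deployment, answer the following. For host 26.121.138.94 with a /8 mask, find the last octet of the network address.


Given: IP = 26.121.138.94, prefix = /8
Subnet mask = 255.0.0.0
Last octet of IP: 94
Last octet of mask: 0
Network last octet = 94 AND 0 = 0

0


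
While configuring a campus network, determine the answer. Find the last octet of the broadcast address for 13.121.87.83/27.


Given: IP = 13.121.87.83, prefix = /27
Host bits = 32 - 27 = 5
Network last octet = 83 AND mask = 64
Host part size = 2^5 - 1 = 31
Broadcast last octet = 64 OR 31 = 95

95
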